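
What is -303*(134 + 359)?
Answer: -149379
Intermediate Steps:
-303*(134 + 359) = -303*493 = -149379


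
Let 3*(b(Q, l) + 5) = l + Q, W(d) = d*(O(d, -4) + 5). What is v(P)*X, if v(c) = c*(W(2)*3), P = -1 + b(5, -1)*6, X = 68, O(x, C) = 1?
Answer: -56304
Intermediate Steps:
W(d) = 6*d (W(d) = d*(1 + 5) = d*6 = 6*d)
b(Q, l) = -5 + Q/3 + l/3 (b(Q, l) = -5 + (l + Q)/3 = -5 + (Q + l)/3 = -5 + (Q/3 + l/3) = -5 + Q/3 + l/3)
P = -23 (P = -1 + (-5 + (1/3)*5 + (1/3)*(-1))*6 = -1 + (-5 + 5/3 - 1/3)*6 = -1 - 11/3*6 = -1 - 22 = -23)
v(c) = 36*c (v(c) = c*((6*2)*3) = c*(12*3) = c*36 = 36*c)
v(P)*X = (36*(-23))*68 = -828*68 = -56304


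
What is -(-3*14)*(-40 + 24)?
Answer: -672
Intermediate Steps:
-(-3*14)*(-40 + 24) = -(-42)*(-16) = -1*672 = -672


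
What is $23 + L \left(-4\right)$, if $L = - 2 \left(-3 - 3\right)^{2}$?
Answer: $311$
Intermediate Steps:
$L = -72$ ($L = - 2 \left(-6\right)^{2} = \left(-2\right) 36 = -72$)
$23 + L \left(-4\right) = 23 - -288 = 23 + 288 = 311$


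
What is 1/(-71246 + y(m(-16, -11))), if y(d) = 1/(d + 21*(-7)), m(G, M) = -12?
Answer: -159/11328115 ≈ -1.4036e-5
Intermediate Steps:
y(d) = 1/(-147 + d) (y(d) = 1/(d - 147) = 1/(-147 + d))
1/(-71246 + y(m(-16, -11))) = 1/(-71246 + 1/(-147 - 12)) = 1/(-71246 + 1/(-159)) = 1/(-71246 - 1/159) = 1/(-11328115/159) = -159/11328115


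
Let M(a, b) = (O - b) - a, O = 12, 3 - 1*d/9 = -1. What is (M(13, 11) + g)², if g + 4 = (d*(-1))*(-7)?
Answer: 55696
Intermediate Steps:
d = 36 (d = 27 - 9*(-1) = 27 + 9 = 36)
g = 248 (g = -4 + (36*(-1))*(-7) = -4 - 36*(-7) = -4 + 252 = 248)
M(a, b) = 12 - a - b (M(a, b) = (12 - b) - a = 12 - a - b)
(M(13, 11) + g)² = ((12 - 1*13 - 1*11) + 248)² = ((12 - 13 - 11) + 248)² = (-12 + 248)² = 236² = 55696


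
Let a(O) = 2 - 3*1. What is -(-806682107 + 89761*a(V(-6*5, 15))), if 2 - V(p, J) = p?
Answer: 806771868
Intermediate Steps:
V(p, J) = 2 - p
a(O) = -1 (a(O) = 2 - 3 = -1)
-(-806682107 + 89761*a(V(-6*5, 15))) = -89761/(1/(-1 - 8987)) = -89761/(1/(-8988)) = -89761/(-1/8988) = -89761*(-8988) = 806771868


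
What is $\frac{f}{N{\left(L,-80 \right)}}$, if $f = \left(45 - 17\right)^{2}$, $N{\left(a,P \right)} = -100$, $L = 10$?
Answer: $- \frac{196}{25} \approx -7.84$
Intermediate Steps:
$f = 784$ ($f = 28^{2} = 784$)
$\frac{f}{N{\left(L,-80 \right)}} = \frac{784}{-100} = 784 \left(- \frac{1}{100}\right) = - \frac{196}{25}$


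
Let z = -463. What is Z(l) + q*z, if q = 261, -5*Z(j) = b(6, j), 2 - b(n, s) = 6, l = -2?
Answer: -604211/5 ≈ -1.2084e+5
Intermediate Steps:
b(n, s) = -4 (b(n, s) = 2 - 1*6 = 2 - 6 = -4)
Z(j) = ⅘ (Z(j) = -⅕*(-4) = ⅘)
Z(l) + q*z = ⅘ + 261*(-463) = ⅘ - 120843 = -604211/5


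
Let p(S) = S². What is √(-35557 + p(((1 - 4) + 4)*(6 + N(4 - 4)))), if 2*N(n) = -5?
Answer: I*√142179/2 ≈ 188.53*I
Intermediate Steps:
N(n) = -5/2 (N(n) = (½)*(-5) = -5/2)
√(-35557 + p(((1 - 4) + 4)*(6 + N(4 - 4)))) = √(-35557 + (((1 - 4) + 4)*(6 - 5/2))²) = √(-35557 + ((-3 + 4)*(7/2))²) = √(-35557 + (1*(7/2))²) = √(-35557 + (7/2)²) = √(-35557 + 49/4) = √(-142179/4) = I*√142179/2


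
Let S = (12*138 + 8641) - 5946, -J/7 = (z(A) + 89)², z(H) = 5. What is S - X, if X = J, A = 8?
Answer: 66203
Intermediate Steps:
J = -61852 (J = -7*(5 + 89)² = -7*94² = -7*8836 = -61852)
X = -61852
S = 4351 (S = (1656 + 8641) - 5946 = 10297 - 5946 = 4351)
S - X = 4351 - 1*(-61852) = 4351 + 61852 = 66203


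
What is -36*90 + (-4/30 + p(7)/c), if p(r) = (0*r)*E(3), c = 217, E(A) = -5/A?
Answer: -48602/15 ≈ -3240.1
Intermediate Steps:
p(r) = 0 (p(r) = (0*r)*(-5/3) = 0*(-5*⅓) = 0*(-5/3) = 0)
-36*90 + (-4/30 + p(7)/c) = -36*90 + (-4/30 + 0/217) = -3240 + (-4*1/30 + 0*(1/217)) = -3240 + (-2/15 + 0) = -3240 - 2/15 = -48602/15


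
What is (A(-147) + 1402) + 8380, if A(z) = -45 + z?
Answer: 9590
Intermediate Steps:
(A(-147) + 1402) + 8380 = ((-45 - 147) + 1402) + 8380 = (-192 + 1402) + 8380 = 1210 + 8380 = 9590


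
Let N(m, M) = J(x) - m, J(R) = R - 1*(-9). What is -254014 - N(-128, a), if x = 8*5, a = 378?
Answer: -254191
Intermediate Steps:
x = 40
J(R) = 9 + R (J(R) = R + 9 = 9 + R)
N(m, M) = 49 - m (N(m, M) = (9 + 40) - m = 49 - m)
-254014 - N(-128, a) = -254014 - (49 - 1*(-128)) = -254014 - (49 + 128) = -254014 - 1*177 = -254014 - 177 = -254191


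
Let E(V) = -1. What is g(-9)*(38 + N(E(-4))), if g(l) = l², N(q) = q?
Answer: 2997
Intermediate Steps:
g(-9)*(38 + N(E(-4))) = (-9)²*(38 - 1) = 81*37 = 2997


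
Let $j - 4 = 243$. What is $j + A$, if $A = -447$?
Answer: $-200$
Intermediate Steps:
$j = 247$ ($j = 4 + 243 = 247$)
$j + A = 247 - 447 = -200$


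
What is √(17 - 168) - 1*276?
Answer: -276 + I*√151 ≈ -276.0 + 12.288*I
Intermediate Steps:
√(17 - 168) - 1*276 = √(-151) - 276 = I*√151 - 276 = -276 + I*√151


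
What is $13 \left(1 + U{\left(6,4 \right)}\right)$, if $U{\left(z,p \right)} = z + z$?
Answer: $169$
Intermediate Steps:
$U{\left(z,p \right)} = 2 z$
$13 \left(1 + U{\left(6,4 \right)}\right) = 13 \left(1 + 2 \cdot 6\right) = 13 \left(1 + 12\right) = 13 \cdot 13 = 169$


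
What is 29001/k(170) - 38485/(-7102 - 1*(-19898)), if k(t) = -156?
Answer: -15712519/83174 ≈ -188.91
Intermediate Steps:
29001/k(170) - 38485/(-7102 - 1*(-19898)) = 29001/(-156) - 38485/(-7102 - 1*(-19898)) = 29001*(-1/156) - 38485/(-7102 + 19898) = -9667/52 - 38485/12796 = -15712519/83174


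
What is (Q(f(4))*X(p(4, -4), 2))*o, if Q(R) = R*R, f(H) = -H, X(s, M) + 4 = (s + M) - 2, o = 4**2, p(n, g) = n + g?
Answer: -1024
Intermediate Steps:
p(n, g) = g + n
o = 16
X(s, M) = -6 + M + s (X(s, M) = -4 + ((s + M) - 2) = -4 + ((M + s) - 2) = -4 + (-2 + M + s) = -6 + M + s)
Q(R) = R**2
(Q(f(4))*X(p(4, -4), 2))*o = ((-1*4)**2*(-6 + 2 + (-4 + 4)))*16 = ((-4)**2*(-6 + 2 + 0))*16 = (16*(-4))*16 = -64*16 = -1024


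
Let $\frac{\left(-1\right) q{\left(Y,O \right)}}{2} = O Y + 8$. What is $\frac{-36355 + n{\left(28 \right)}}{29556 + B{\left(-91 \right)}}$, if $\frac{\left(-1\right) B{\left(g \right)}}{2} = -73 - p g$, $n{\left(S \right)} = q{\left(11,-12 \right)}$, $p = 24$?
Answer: $- \frac{36107}{25334} \approx -1.4252$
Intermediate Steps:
$q{\left(Y,O \right)} = -16 - 2 O Y$ ($q{\left(Y,O \right)} = - 2 \left(O Y + 8\right) = - 2 \left(8 + O Y\right) = -16 - 2 O Y$)
$n{\left(S \right)} = 248$ ($n{\left(S \right)} = -16 - \left(-24\right) 11 = -16 + 264 = 248$)
$B{\left(g \right)} = 146 + 48 g$ ($B{\left(g \right)} = - 2 \left(-73 - 24 g\right) = 146 + 48 g$)
$\frac{-36355 + n{\left(28 \right)}}{29556 + B{\left(-91 \right)}} = \frac{-36355 + 248}{29556 + \left(146 + 48 \left(-91\right)\right)} = - \frac{36107}{29556 + \left(146 - 4368\right)} = - \frac{36107}{29556 - 4222} = - \frac{36107}{25334}$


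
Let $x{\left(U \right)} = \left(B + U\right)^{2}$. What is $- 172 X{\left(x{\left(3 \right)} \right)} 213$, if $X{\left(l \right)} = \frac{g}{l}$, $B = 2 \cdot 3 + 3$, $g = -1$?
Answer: $\frac{3053}{12} \approx 254.42$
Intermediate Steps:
$B = 9$ ($B = 6 + 3 = 9$)
$x{\left(U \right)} = \left(9 + U\right)^{2}$
$X{\left(l \right)} = - \frac{1}{l}$
$- 172 X{\left(x{\left(3 \right)} \right)} 213 = - 172 \left(- \frac{1}{\left(9 + 3\right)^{2}}\right) 213 = - 172 \left(- \frac{1}{12^{2}}\right) 213 = - 172 \left(- \frac{1}{144}\right) 213 = - 172 \left(\left(-1\right) \frac{1}{144}\right) 213 = \left(-172\right) \left(- \frac{1}{144}\right) 213 = \frac{43}{36} \cdot 213 = \frac{3053}{12}$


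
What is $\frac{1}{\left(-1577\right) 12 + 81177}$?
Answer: $\frac{1}{62253} \approx 1.6063 \cdot 10^{-5}$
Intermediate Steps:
$\frac{1}{\left(-1577\right) 12 + 81177} = \frac{1}{-18924 + 81177} = \frac{1}{62253}$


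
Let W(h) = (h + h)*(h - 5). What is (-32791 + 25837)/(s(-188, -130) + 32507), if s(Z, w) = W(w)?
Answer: -6954/67607 ≈ -0.10286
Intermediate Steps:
W(h) = 2*h*(-5 + h) (W(h) = (2*h)*(-5 + h) = 2*h*(-5 + h))
s(Z, w) = 2*w*(-5 + w)
(-32791 + 25837)/(s(-188, -130) + 32507) = (-32791 + 25837)/(2*(-130)*(-5 - 130) + 32507) = -6954/(2*(-130)*(-135) + 32507) = -6954/(35100 + 32507) = -6954/67607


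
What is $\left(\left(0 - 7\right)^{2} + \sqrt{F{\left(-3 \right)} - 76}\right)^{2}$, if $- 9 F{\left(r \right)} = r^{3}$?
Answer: $\left(49 + i \sqrt{73}\right)^{2} \approx 2328.0 + 837.31 i$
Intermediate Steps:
$F{\left(r \right)} = - \frac{r^{3}}{9}$
$\left(\left(0 - 7\right)^{2} + \sqrt{F{\left(-3 \right)} - 76}\right)^{2} = \left(\left(0 - 7\right)^{2} + \sqrt{- \frac{\left(-3\right)^{3}}{9} - 76}\right)^{2} = \left(\left(-7\right)^{2} + \sqrt{\left(- \frac{1}{9}\right) \left(-27\right) - 76}\right)^{2} = \left(49 + \sqrt{3 - 76}\right)^{2} = \left(49 + \sqrt{-73}\right)^{2} = \left(49 + i \sqrt{73}\right)^{2}$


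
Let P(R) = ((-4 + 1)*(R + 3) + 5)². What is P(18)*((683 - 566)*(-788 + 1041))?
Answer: 99577764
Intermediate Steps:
P(R) = (-4 - 3*R)² (P(R) = (-3*(3 + R) + 5)² = ((-9 - 3*R) + 5)² = (-4 - 3*R)²)
P(18)*((683 - 566)*(-788 + 1041)) = (4 + 3*18)²*((683 - 566)*(-788 + 1041)) = (4 + 54)²*(117*253) = 58²*29601 = 3364*29601 = 99577764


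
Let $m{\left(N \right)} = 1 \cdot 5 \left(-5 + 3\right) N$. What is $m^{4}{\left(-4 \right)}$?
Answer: $2560000$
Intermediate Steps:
$m{\left(N \right)} = - 10 N$ ($m{\left(N \right)} = 1 \cdot 5 \left(-2\right) N = 1 \left(-10\right) N = - 10 N$)
$m^{4}{\left(-4 \right)} = \left(\left(-10\right) \left(-4\right)\right)^{4} = 40^{4} = 2560000$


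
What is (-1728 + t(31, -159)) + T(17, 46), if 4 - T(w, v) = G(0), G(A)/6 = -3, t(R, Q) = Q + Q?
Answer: -2024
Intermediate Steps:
t(R, Q) = 2*Q
G(A) = -18 (G(A) = 6*(-3) = -18)
T(w, v) = 22 (T(w, v) = 4 - 1*(-18) = 4 + 18 = 22)
(-1728 + t(31, -159)) + T(17, 46) = (-1728 + 2*(-159)) + 22 = (-1728 - 318) + 22 = -2046 + 22 = -2024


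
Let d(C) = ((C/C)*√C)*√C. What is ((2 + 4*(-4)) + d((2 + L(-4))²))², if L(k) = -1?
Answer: 169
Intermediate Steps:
d(C) = C (d(C) = (1*√C)*√C = √C*√C = C)
((2 + 4*(-4)) + d((2 + L(-4))²))² = ((2 + 4*(-4)) + (2 - 1)²)² = ((2 - 16) + 1²)² = (-14 + 1)² = (-13)² = 169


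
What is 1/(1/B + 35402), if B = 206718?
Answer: 206718/7318230637 ≈ 2.8247e-5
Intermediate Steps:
1/(1/B + 35402) = 1/(1/206718 + 35402) = 1/(7318230637/206718) = 206718/7318230637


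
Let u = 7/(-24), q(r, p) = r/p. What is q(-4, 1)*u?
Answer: 7/6 ≈ 1.1667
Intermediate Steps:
q(r, p) = r/p
u = -7/24 (u = 7*(-1/24) = -7/24 ≈ -0.29167)
q(-4, 1)*u = -4/1*(-7/24) = -4*1*(-7/24) = -4*(-7/24) = 7/6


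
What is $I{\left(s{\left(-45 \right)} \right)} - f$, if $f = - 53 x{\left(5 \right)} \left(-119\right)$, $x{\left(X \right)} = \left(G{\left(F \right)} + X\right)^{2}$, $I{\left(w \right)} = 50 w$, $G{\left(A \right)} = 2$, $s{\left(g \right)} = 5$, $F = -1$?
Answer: $-308793$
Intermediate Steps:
$x{\left(X \right)} = \left(2 + X\right)^{2}$
$f = 309043$ ($f = - 53 \left(2 + 5\right)^{2} \left(-119\right) = - 53 \cdot 7^{2} \left(-119\right) = \left(-53\right) 49 \left(-119\right) = \left(-2597\right) \left(-119\right) = 309043$)
$I{\left(s{\left(-45 \right)} \right)} - f = 50 \cdot 5 - 309043 = 250 - 309043 = -308793$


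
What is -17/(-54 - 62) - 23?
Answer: -2651/116 ≈ -22.853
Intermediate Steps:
-17/(-54 - 62) - 23 = -17/(-116) - 23 = -17*(-1/116) - 23 = 17/116 - 23 = -2651/116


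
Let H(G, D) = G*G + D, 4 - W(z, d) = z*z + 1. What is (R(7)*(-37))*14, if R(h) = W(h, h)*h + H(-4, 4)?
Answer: 156436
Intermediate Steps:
W(z, d) = 3 - z**2 (W(z, d) = 4 - (z*z + 1) = 4 - (z**2 + 1) = 4 - (1 + z**2) = 4 + (-1 - z**2) = 3 - z**2)
H(G, D) = D + G**2 (H(G, D) = G**2 + D = D + G**2)
R(h) = 20 + h*(3 - h**2) (R(h) = (3 - h**2)*h + (4 + (-4)**2) = h*(3 - h**2) + (4 + 16) = h*(3 - h**2) + 20 = 20 + h*(3 - h**2))
(R(7)*(-37))*14 = ((20 - 1*7*(-3 + 7**2))*(-37))*14 = ((20 - 1*7*(-3 + 49))*(-37))*14 = ((20 - 1*7*46)*(-37))*14 = ((20 - 322)*(-37))*14 = -302*(-37)*14 = 11174*14 = 156436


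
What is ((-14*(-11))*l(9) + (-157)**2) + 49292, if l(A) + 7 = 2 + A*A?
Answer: 85645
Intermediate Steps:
l(A) = -5 + A**2 (l(A) = -7 + (2 + A*A) = -7 + (2 + A**2) = -5 + A**2)
((-14*(-11))*l(9) + (-157)**2) + 49292 = ((-14*(-11))*(-5 + 9**2) + (-157)**2) + 49292 = (154*(-5 + 81) + 24649) + 49292 = (154*76 + 24649) + 49292 = (11704 + 24649) + 49292 = 36353 + 49292 = 85645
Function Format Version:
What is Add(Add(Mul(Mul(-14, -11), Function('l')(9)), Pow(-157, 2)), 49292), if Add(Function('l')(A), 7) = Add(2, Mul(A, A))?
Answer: 85645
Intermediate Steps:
Function('l')(A) = Add(-5, Pow(A, 2)) (Function('l')(A) = Add(-7, Add(2, Mul(A, A))) = Add(-7, Add(2, Pow(A, 2))) = Add(-5, Pow(A, 2)))
Add(Add(Mul(Mul(-14, -11), Function('l')(9)), Pow(-157, 2)), 49292) = Add(Add(Mul(Mul(-14, -11), Add(-5, Pow(9, 2))), Pow(-157, 2)), 49292) = Add(Add(Mul(154, Add(-5, 81)), 24649), 49292) = Add(Add(Mul(154, 76), 24649), 49292) = Add(Add(11704, 24649), 49292) = Add(36353, 49292) = 85645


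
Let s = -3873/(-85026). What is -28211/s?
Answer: -799556162/1291 ≈ -6.1933e+5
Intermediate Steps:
s = 1291/28342 (s = -3873*(-1/85026) = 1291/28342 ≈ 0.045551)
-28211/s = -28211/1291/28342 = -28211*28342/1291 = -799556162/1291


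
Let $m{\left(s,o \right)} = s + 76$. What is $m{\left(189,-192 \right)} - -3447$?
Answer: $3712$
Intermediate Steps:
$m{\left(s,o \right)} = 76 + s$
$m{\left(189,-192 \right)} - -3447 = \left(76 + 189\right) - -3447 = 265 + 3447 = 3712$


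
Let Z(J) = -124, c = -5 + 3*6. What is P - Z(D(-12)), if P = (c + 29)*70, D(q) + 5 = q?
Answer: 3064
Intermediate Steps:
D(q) = -5 + q
c = 13 (c = -5 + 18 = 13)
P = 2940 (P = (13 + 29)*70 = 42*70 = 2940)
P - Z(D(-12)) = 2940 - 1*(-124) = 2940 + 124 = 3064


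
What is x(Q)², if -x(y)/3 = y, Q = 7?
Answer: 441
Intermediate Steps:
x(y) = -3*y
x(Q)² = (-3*7)² = (-21)² = 441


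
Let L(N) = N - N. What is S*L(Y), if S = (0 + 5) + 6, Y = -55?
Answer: 0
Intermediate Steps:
L(N) = 0
S = 11 (S = 5 + 6 = 11)
S*L(Y) = 11*0 = 0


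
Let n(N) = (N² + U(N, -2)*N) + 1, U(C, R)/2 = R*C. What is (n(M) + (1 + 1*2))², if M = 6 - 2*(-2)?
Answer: 87616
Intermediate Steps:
M = 10 (M = 6 + 4 = 10)
U(C, R) = 2*C*R (U(C, R) = 2*(R*C) = 2*(C*R) = 2*C*R)
n(N) = 1 - 3*N² (n(N) = (N² + (2*N*(-2))*N) + 1 = (N² + (-4*N)*N) + 1 = (N² - 4*N²) + 1 = -3*N² + 1 = 1 - 3*N²)
(n(M) + (1 + 1*2))² = ((1 - 3*10²) + (1 + 1*2))² = ((1 - 3*100) + (1 + 2))² = ((1 - 300) + 3)² = (-299 + 3)² = (-296)² = 87616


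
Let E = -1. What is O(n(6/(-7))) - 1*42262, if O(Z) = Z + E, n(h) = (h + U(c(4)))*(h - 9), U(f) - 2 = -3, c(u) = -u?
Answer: -2069990/49 ≈ -42245.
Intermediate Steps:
U(f) = -1 (U(f) = 2 - 3 = -1)
n(h) = (-1 + h)*(-9 + h) (n(h) = (h - 1)*(h - 9) = (-1 + h)*(-9 + h))
O(Z) = -1 + Z (O(Z) = Z - 1 = -1 + Z)
O(n(6/(-7))) - 1*42262 = (-1 + (9 + (6/(-7))² - 60/(-7))) - 1*42262 = (-1 + (9 + (6*(-⅐))² - 60*(-1)/7)) - 42262 = (-1 + (9 + (-6/7)² - 10*(-6/7))) - 42262 = (-1 + (9 + 36/49 + 60/7)) - 42262 = (-1 + 897/49) - 42262 = 848/49 - 42262 = -2069990/49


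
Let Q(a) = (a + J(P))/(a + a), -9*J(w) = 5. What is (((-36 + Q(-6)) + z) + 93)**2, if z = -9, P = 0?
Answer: 27489049/11664 ≈ 2356.7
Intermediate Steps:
J(w) = -5/9 (J(w) = -1/9*5 = -5/9)
Q(a) = (-5/9 + a)/(2*a) (Q(a) = (a - 5/9)/(a + a) = (-5/9 + a)/((2*a)) = (-5/9 + a)*(1/(2*a)) = (-5/9 + a)/(2*a))
(((-36 + Q(-6)) + z) + 93)**2 = (((-36 + (1/18)*(-5 + 9*(-6))/(-6)) - 9) + 93)**2 = (((-36 + (1/18)*(-1/6)*(-5 - 54)) - 9) + 93)**2 = (((-36 + (1/18)*(-1/6)*(-59)) - 9) + 93)**2 = (((-36 + 59/108) - 9) + 93)**2 = ((-3829/108 - 9) + 93)**2 = (-4801/108 + 93)**2 = (5243/108)**2 = 27489049/11664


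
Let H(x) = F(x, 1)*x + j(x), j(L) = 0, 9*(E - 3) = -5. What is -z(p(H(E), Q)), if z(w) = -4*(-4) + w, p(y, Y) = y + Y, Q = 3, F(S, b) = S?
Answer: -2023/81 ≈ -24.975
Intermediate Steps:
E = 22/9 (E = 3 + (⅑)*(-5) = 3 - 5/9 = 22/9 ≈ 2.4444)
H(x) = x² (H(x) = x*x + 0 = x² + 0 = x²)
p(y, Y) = Y + y
z(w) = 16 + w
-z(p(H(E), Q)) = -(16 + (3 + (22/9)²)) = -(16 + (3 + 484/81)) = -(16 + 727/81) = -1*2023/81 = -2023/81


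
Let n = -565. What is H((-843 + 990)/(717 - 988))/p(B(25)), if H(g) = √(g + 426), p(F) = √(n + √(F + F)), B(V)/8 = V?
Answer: -3*I*√1892120645/147695 ≈ -0.88355*I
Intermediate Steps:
B(V) = 8*V
p(F) = √(-565 + √2*√F) (p(F) = √(-565 + √(F + F)) = √(-565 + √(2*F)) = √(-565 + √2*√F))
H(g) = √(426 + g)
H((-843 + 990)/(717 - 988))/p(B(25)) = √(426 + (-843 + 990)/(717 - 988))/(√(-565 + √2*√(8*25))) = √(426 + 147/(-271))/(√(-565 + √2*√200)) = √(426 + 147*(-1/271))/(√(-565 + √2*(10*√2))) = √(426 - 147/271)/(√(-565 + 20)) = √(115299/271)/(√(-545)) = (3*√3471781/271)/((I*√545)) = (3*√3471781/271)*(-I*√545/545) = -3*I*√1892120645/147695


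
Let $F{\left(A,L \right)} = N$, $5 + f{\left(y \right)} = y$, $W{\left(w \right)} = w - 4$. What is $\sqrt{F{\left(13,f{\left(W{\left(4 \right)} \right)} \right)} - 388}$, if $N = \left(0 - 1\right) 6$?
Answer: $i \sqrt{394} \approx 19.849 i$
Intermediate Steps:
$W{\left(w \right)} = -4 + w$
$f{\left(y \right)} = -5 + y$
$N = -6$ ($N = \left(-1\right) 6 = -6$)
$F{\left(A,L \right)} = -6$
$\sqrt{F{\left(13,f{\left(W{\left(4 \right)} \right)} \right)} - 388} = \sqrt{-6 - 388} = \sqrt{-394} = i \sqrt{394}$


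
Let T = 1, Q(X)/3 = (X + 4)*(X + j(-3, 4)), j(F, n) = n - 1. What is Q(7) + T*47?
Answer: 377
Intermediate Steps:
j(F, n) = -1 + n
Q(X) = 3*(3 + X)*(4 + X) (Q(X) = 3*((X + 4)*(X + (-1 + 4))) = 3*((4 + X)*(X + 3)) = 3*((4 + X)*(3 + X)) = 3*((3 + X)*(4 + X)) = 3*(3 + X)*(4 + X))
Q(7) + T*47 = (36 + 3*7**2 + 21*7) + 1*47 = (36 + 3*49 + 147) + 47 = (36 + 147 + 147) + 47 = 330 + 47 = 377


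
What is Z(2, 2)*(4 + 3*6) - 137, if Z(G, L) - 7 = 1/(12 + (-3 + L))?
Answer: 19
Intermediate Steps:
Z(G, L) = 7 + 1/(9 + L) (Z(G, L) = 7 + 1/(12 + (-3 + L)) = 7 + 1/(9 + L))
Z(2, 2)*(4 + 3*6) - 137 = ((64 + 7*2)/(9 + 2))*(4 + 3*6) - 137 = ((64 + 14)/11)*(4 + 18) - 137 = ((1/11)*78)*22 - 137 = (78/11)*22 - 137 = 156 - 137 = 19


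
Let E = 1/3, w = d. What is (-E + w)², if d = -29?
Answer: 7744/9 ≈ 860.44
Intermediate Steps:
w = -29
E = ⅓ ≈ 0.33333
(-E + w)² = (-1*⅓ - 29)² = (-⅓ - 29)² = (-88/3)² = 7744/9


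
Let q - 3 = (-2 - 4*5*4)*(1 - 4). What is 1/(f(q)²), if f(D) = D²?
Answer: 1/3844124001 ≈ 2.6014e-10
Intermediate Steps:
q = 249 (q = 3 + (-2 - 4*5*4)*(1 - 4) = 3 + (-2 - 20*4)*(-3) = 3 + (-2 - 80)*(-3) = 3 - 82*(-3) = 3 + 246 = 249)
1/(f(q)²) = 1/((249²)²) = 1/(62001²) = 1/3844124001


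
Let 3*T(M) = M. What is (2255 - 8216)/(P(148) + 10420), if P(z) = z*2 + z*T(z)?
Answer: -17883/54052 ≈ -0.33085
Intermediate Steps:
T(M) = M/3
P(z) = 2*z + z²/3 (P(z) = z*2 + z*(z/3) = 2*z + z²/3)
(2255 - 8216)/(P(148) + 10420) = (2255 - 8216)/((⅓)*148*(6 + 148) + 10420) = -5961/((⅓)*148*154 + 10420) = -5961/(22792/3 + 10420) = -5961/54052/3 = -5961*3/54052 = -17883/54052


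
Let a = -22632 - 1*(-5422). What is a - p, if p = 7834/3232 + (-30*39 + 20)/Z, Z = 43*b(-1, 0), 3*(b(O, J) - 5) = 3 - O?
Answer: -22719506109/1320272 ≈ -17208.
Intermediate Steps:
b(O, J) = 6 - O/3 (b(O, J) = 5 + (3 - O)/3 = 5 + (1 - O/3) = 6 - O/3)
Z = 817/3 (Z = 43*(6 - ⅓*(-1)) = 43*(6 + ⅓) = 43*(19/3) = 817/3 ≈ 272.33)
a = -17210 (a = -22632 + 5422 = -17210)
p = -2375011/1320272 (p = 7834/3232 + (-30*39 + 20)/(817/3) = 7834*(1/3232) + (-1170 + 20)*(3/817) = 3917/1616 - 1150*3/817 = 3917/1616 - 3450/817 = -2375011/1320272 ≈ -1.7989)
a - p = -17210 - 1*(-2375011/1320272) = -17210 + 2375011/1320272 = -22719506109/1320272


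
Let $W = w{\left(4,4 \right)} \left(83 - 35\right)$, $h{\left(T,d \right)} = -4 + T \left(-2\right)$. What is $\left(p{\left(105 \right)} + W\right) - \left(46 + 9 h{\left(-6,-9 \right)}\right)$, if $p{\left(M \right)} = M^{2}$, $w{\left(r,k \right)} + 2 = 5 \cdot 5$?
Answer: $12011$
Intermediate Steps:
$w{\left(r,k \right)} = 23$ ($w{\left(r,k \right)} = -2 + 5 \cdot 5 = -2 + 25 = 23$)
$h{\left(T,d \right)} = -4 - 2 T$
$W = 1104$ ($W = 23 \left(83 - 35\right) = 23 \cdot 48 = 1104$)
$\left(p{\left(105 \right)} + W\right) - \left(46 + 9 h{\left(-6,-9 \right)}\right) = \left(105^{2} + 1104\right) - \left(46 + 9 \left(-4 - -12\right)\right) = \left(11025 + 1104\right) - \left(46 + 9 \left(-4 + 12\right)\right) = 12129 - 118 = 12011$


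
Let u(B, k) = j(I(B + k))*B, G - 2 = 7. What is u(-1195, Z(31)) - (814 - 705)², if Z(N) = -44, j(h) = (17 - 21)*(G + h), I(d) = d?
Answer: -5891281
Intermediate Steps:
G = 9 (G = 2 + 7 = 9)
j(h) = -36 - 4*h (j(h) = (17 - 21)*(9 + h) = -4*(9 + h) = -36 - 4*h)
u(B, k) = B*(-36 - 4*B - 4*k) (u(B, k) = (-36 - 4*(B + k))*B = (-36 + (-4*B - 4*k))*B = (-36 - 4*B - 4*k)*B = B*(-36 - 4*B - 4*k))
u(-1195, Z(31)) - (814 - 705)² = -4*(-1195)*(9 - 1195 - 44) - (814 - 705)² = -4*(-1195)*(-1230) - 1*109² = -5879400 - 1*11881 = -5879400 - 11881 = -5891281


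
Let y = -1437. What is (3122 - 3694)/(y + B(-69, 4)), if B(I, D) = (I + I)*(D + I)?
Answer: -572/7533 ≈ -0.075933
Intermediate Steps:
B(I, D) = 2*I*(D + I) (B(I, D) = (2*I)*(D + I) = 2*I*(D + I))
(3122 - 3694)/(y + B(-69, 4)) = (3122 - 3694)/(-1437 + 2*(-69)*(4 - 69)) = -572/(-1437 + 2*(-69)*(-65)) = -572/(-1437 + 8970) = -572/7533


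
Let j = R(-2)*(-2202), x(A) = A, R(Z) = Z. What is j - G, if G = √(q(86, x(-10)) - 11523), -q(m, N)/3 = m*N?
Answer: 4404 - I*√8943 ≈ 4404.0 - 94.567*I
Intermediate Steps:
q(m, N) = -3*N*m (q(m, N) = -3*m*N = -3*N*m)
j = 4404 (j = -2*(-2202) = 4404)
G = I*√8943 (G = √(-3*(-10)*86 - 11523) = √(2580 - 11523) = √(-8943) = I*√8943 ≈ 94.567*I)
j - G = 4404 - I*√8943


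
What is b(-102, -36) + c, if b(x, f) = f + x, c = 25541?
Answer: 25403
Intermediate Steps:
b(-102, -36) + c = (-36 - 102) + 25541 = -138 + 25541 = 25403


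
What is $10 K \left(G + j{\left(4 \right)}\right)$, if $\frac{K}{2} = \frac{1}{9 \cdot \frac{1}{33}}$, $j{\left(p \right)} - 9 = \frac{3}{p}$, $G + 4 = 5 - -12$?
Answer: $\frac{5005}{3} \approx 1668.3$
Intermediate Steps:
$G = 13$ ($G = -4 + \left(5 - -12\right) = -4 + \left(5 + 12\right) = -4 + 17 = 13$)
$j{\left(p \right)} = 9 + \frac{3}{p}$
$K = \frac{22}{3}$ ($K = \frac{2}{9 \cdot \frac{1}{33}} = \frac{2}{\frac{3}{11}} = 2 \cdot \frac{11}{3} = \frac{22}{3} \approx 7.3333$)
$10 K \left(G + j{\left(4 \right)}\right) = 10 \cdot \frac{22}{3} \left(13 + \left(9 + \frac{3}{4}\right)\right) = \frac{220 \left(13 + \left(9 + 3 \cdot \frac{1}{4}\right)\right)}{3} = \frac{220 \left(13 + \left(9 + \frac{3}{4}\right)\right)}{3} = \frac{220 \left(13 + \frac{39}{4}\right)}{3} = \frac{220}{3} \cdot \frac{91}{4} = \frac{5005}{3}$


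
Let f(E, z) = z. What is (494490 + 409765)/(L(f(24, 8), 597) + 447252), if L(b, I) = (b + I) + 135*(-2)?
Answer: 904255/447587 ≈ 2.0203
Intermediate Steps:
L(b, I) = -270 + I + b (L(b, I) = (I + b) - 270 = -270 + I + b)
(494490 + 409765)/(L(f(24, 8), 597) + 447252) = (494490 + 409765)/((-270 + 597 + 8) + 447252) = 904255/(335 + 447252) = 904255/447587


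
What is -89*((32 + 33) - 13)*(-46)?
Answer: 212888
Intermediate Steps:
-89*((32 + 33) - 13)*(-46) = -89*(65 - 13)*(-46) = -89*52*(-46) = -4628*(-46) = 212888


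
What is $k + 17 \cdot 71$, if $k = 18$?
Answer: $1225$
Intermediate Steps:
$k + 17 \cdot 71 = 18 + 17 \cdot 71 = 18 + 1207 = 1225$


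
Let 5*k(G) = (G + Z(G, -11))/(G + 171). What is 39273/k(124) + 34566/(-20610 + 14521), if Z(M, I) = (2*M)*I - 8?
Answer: -352811899467/15904468 ≈ -22183.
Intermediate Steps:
Z(M, I) = -8 + 2*I*M (Z(M, I) = 2*I*M - 8 = -8 + 2*I*M)
k(G) = (-8 - 21*G)/(5*(171 + G)) (k(G) = ((G + (-8 + 2*(-11)*G))/(G + 171))/5 = ((G + (-8 - 22*G))/(171 + G))/5 = ((-8 - 21*G)/(171 + G))/5 = (-8 - 21*G)/(5*(171 + G)))
39273/k(124) + 34566/(-20610 + 14521) = 39273/(((-8 - 21*124)/(5*(171 + 124)))) + 34566/(-20610 + 14521) = 39273/(((1/5)*(-8 - 2604)/295)) + 34566/(-6089) = 39273/(((1/5)*(1/295)*(-2612))) + 34566*(-1/6089) = 39273/(-2612/1475) - 34566/6089 = 39273*(-1475/2612) - 34566/6089 = -57927675/2612 - 34566/6089 = -352811899467/15904468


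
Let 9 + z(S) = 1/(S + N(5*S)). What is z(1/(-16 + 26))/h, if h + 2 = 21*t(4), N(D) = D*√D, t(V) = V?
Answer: -227/1886 + 25*√2/943 ≈ -0.082868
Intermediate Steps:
N(D) = D^(3/2)
h = 82 (h = -2 + 21*4 = -2 + 84 = 82)
z(S) = -9 + 1/(S + 5*√5*S^(3/2)) (z(S) = -9 + 1/(S + (5*S)^(3/2)) = -9 + 1/(S + 5*√5*S^(3/2)))
z(1/(-16 + 26))/h = ((1 - 9/(-16 + 26) - 45*√5*(1/(-16 + 26))^(3/2))/(1/(-16 + 26) + 5*√5*(1/(-16 + 26))^(3/2)))/82 = ((1 - 9/10 - 45*√5*(1/10)^(3/2))/(1/10 + 5*√5*(1/10)^(3/2)))*(1/82) = ((1 - 9*⅒ - 45*√5*(⅒)^(3/2))/(⅒ + 5*√5*(⅒)^(3/2)))*(1/82) = ((1 - 9/10 - 45*√5*√10/100)/(⅒ + 5*√5*(√10/100)))*(1/82) = ((1 - 9/10 - 9*√2/4)/(⅒ + √2/4))*(1/82) = ((⅒ - 9*√2/4)/(⅒ + √2/4))*(1/82) = (⅒ - 9*√2/4)/(82*(⅒ + √2/4))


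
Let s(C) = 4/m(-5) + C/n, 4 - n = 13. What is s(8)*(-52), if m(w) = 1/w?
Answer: 9776/9 ≈ 1086.2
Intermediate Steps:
n = -9 (n = 4 - 1*13 = 4 - 13 = -9)
s(C) = -20 - C/9 (s(C) = 4/(1/(-5)) + C/(-9) = 4/(-⅕) + C*(-⅑) = 4*(-5) - C/9 = -20 - C/9)
s(8)*(-52) = (-20 - ⅑*8)*(-52) = (-20 - 8/9)*(-52) = -188/9*(-52) = 9776/9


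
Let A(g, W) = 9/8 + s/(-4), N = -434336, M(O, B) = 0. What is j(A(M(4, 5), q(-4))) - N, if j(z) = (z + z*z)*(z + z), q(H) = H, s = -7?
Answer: 111206415/256 ≈ 4.3440e+5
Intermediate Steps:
A(g, W) = 23/8 (A(g, W) = 9/8 - 7/(-4) = 9*(1/8) - 7*(-1/4) = 9/8 + 7/4 = 23/8)
j(z) = 2*z*(z + z**2) (j(z) = (z + z**2)*(2*z) = 2*z*(z + z**2))
j(A(M(4, 5), q(-4))) - N = 2*(23/8)**2*(1 + 23/8) - 1*(-434336) = 2*(529/64)*(31/8) + 434336 = 16399/256 + 434336 = 111206415/256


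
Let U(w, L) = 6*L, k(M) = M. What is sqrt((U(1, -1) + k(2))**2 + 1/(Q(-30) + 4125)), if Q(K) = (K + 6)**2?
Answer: sqrt(353595117)/4701 ≈ 4.0000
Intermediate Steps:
Q(K) = (6 + K)**2
sqrt((U(1, -1) + k(2))**2 + 1/(Q(-30) + 4125)) = sqrt((6*(-1) + 2)**2 + 1/((6 - 30)**2 + 4125)) = sqrt((-6 + 2)**2 + 1/((-24)**2 + 4125)) = sqrt((-4)**2 + 1/(576 + 4125)) = sqrt(16 + 1/4701) = sqrt(75217/4701) = sqrt(353595117)/4701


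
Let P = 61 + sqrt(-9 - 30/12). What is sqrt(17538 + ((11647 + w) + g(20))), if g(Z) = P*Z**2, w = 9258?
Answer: sqrt(62843 + 200*I*sqrt(46)) ≈ 250.7 + 2.705*I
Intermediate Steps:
P = 61 + I*sqrt(46)/2 (P = 61 + sqrt(-9 - 30*1/12) = 61 + sqrt(-9 - 5/2) = 61 + sqrt(-23/2) = 61 + I*sqrt(46)/2 ≈ 61.0 + 3.3912*I)
g(Z) = Z**2*(61 + I*sqrt(46)/2) (g(Z) = (61 + I*sqrt(46)/2)*Z**2 = Z**2*(61 + I*sqrt(46)/2))
sqrt(17538 + ((11647 + w) + g(20))) = sqrt(17538 + ((11647 + 9258) + (1/2)*20**2*(122 + I*sqrt(46)))) = sqrt(17538 + (20905 + (1/2)*400*(122 + I*sqrt(46)))) = sqrt(17538 + (20905 + (24400 + 200*I*sqrt(46)))) = sqrt(17538 + (45305 + 200*I*sqrt(46))) = sqrt(62843 + 200*I*sqrt(46))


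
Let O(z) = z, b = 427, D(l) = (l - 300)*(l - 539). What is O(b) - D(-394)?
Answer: -647075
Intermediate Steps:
D(l) = (-539 + l)*(-300 + l) (D(l) = (-300 + l)*(-539 + l) = (-539 + l)*(-300 + l))
O(b) - D(-394) = 427 - (161700 + (-394)² - 839*(-394)) = 427 - (161700 + 155236 + 330566) = 427 - 1*647502 = 427 - 647502 = -647075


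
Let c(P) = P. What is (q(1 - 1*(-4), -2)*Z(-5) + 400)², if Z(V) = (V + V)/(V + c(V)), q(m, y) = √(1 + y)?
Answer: (400 + I)² ≈ 1.6e+5 + 800.0*I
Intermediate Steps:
Z(V) = 1 (Z(V) = (V + V)/(V + V) = (2*V)/((2*V)) = (2*V)*(1/(2*V)) = 1)
(q(1 - 1*(-4), -2)*Z(-5) + 400)² = (√(1 - 2)*1 + 400)² = (√(-1)*1 + 400)² = (I*1 + 400)² = (I + 400)² = (400 + I)²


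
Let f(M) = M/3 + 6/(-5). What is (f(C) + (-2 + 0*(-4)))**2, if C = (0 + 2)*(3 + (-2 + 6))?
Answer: 484/225 ≈ 2.1511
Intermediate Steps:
C = 14 (C = 2*(3 + 4) = 2*7 = 14)
f(M) = -6/5 + M/3 (f(M) = M*(1/3) + 6*(-1/5) = M/3 - 6/5 = -6/5 + M/3)
(f(C) + (-2 + 0*(-4)))**2 = ((-6/5 + (1/3)*14) + (-2 + 0*(-4)))**2 = ((-6/5 + 14/3) + (-2 + 0))**2 = (52/15 - 2)**2 = (22/15)**2 = 484/225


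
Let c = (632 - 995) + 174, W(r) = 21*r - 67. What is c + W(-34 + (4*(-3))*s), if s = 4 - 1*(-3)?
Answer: -2734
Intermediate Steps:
s = 7 (s = 4 + 3 = 7)
W(r) = -67 + 21*r
c = -189 (c = -363 + 174 = -189)
c + W(-34 + (4*(-3))*s) = -189 + (-67 + 21*(-34 + (4*(-3))*7)) = -189 + (-67 + 21*(-34 - 12*7)) = -189 + (-67 + 21*(-34 - 84)) = -189 + (-67 + 21*(-118)) = -189 + (-67 - 2478) = -189 - 2545 = -2734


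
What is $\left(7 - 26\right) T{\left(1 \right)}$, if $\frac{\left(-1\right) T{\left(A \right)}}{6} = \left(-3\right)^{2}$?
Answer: $1026$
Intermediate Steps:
$T{\left(A \right)} = -54$ ($T{\left(A \right)} = - 6 \left(-3\right)^{2} = \left(-6\right) 9 = -54$)
$\left(7 - 26\right) T{\left(1 \right)} = \left(7 - 26\right) \left(-54\right) = \left(-19\right) \left(-54\right) = 1026$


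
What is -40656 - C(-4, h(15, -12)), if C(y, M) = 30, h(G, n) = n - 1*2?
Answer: -40686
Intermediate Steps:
h(G, n) = -2 + n (h(G, n) = n - 2 = -2 + n)
-40656 - C(-4, h(15, -12)) = -40656 - 1*30 = -40656 - 30 = -40686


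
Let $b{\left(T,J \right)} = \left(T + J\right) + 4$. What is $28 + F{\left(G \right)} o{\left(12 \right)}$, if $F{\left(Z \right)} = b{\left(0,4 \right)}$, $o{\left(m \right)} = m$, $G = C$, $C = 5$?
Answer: $124$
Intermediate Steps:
$G = 5$
$b{\left(T,J \right)} = 4 + J + T$ ($b{\left(T,J \right)} = \left(J + T\right) + 4 = 4 + J + T$)
$F{\left(Z \right)} = 8$ ($F{\left(Z \right)} = 4 + 4 + 0 = 8$)
$28 + F{\left(G \right)} o{\left(12 \right)} = 28 + 8 \cdot 12 = 28 + 96 = 124$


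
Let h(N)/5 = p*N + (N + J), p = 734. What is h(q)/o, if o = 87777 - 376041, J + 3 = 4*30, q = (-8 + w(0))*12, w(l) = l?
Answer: 117405/96088 ≈ 1.2218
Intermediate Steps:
q = -96 (q = (-8 + 0)*12 = -8*12 = -96)
J = 117 (J = -3 + 4*30 = -3 + 120 = 117)
h(N) = 585 + 3675*N (h(N) = 5*(734*N + (N + 117)) = 5*(734*N + (117 + N)) = 5*(117 + 735*N) = 585 + 3675*N)
o = -288264
h(q)/o = (585 + 3675*(-96))/(-288264) = (585 - 352800)*(-1/288264) = -352215*(-1/288264) = 117405/96088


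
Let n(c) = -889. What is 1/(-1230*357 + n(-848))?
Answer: -1/439999 ≈ -2.2727e-6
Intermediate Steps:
1/(-1230*357 + n(-848)) = 1/(-1230*357 - 889) = 1/(-439110 - 889) = 1/(-439999) = -1/439999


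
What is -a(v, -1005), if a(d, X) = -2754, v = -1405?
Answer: 2754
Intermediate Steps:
-a(v, -1005) = -1*(-2754) = 2754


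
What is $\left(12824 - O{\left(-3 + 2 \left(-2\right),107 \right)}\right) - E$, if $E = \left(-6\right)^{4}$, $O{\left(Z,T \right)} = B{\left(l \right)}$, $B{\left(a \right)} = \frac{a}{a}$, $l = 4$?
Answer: $11527$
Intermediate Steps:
$B{\left(a \right)} = 1$
$O{\left(Z,T \right)} = 1$
$E = 1296$
$\left(12824 - O{\left(-3 + 2 \left(-2\right),107 \right)}\right) - E = \left(12824 - 1\right) - 1296 = 12823 - 1296 = 11527$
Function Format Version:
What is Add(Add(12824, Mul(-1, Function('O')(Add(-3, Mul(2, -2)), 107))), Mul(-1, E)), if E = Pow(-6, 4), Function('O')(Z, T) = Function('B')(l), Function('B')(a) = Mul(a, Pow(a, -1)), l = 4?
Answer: 11527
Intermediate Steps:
Function('B')(a) = 1
Function('O')(Z, T) = 1
E = 1296
Add(Add(12824, Mul(-1, Function('O')(Add(-3, Mul(2, -2)), 107))), Mul(-1, E)) = Add(Add(12824, Mul(-1, 1)), Mul(-1, 1296)) = Add(Add(12824, -1), -1296) = Add(12823, -1296) = 11527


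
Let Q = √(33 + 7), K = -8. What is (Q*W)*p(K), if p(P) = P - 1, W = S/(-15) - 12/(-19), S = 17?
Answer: 858*√10/95 ≈ 28.560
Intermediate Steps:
W = -143/285 (W = 17/(-15) - 12/(-19) = 17*(-1/15) - 12*(-1/19) = -17/15 + 12/19 = -143/285 ≈ -0.50175)
p(P) = -1 + P
Q = 2*√10 (Q = √40 = 2*√10 ≈ 6.3246)
(Q*W)*p(K) = ((2*√10)*(-143/285))*(-1 - 8) = -286*√10/285*(-9) = 858*√10/95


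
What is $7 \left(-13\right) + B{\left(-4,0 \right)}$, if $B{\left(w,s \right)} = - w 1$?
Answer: $-87$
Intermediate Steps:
$B{\left(w,s \right)} = - w$
$7 \left(-13\right) + B{\left(-4,0 \right)} = 7 \left(-13\right) - -4 = -91 + 4 = -87$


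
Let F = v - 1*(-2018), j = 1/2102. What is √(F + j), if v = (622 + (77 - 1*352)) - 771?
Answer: √7042938078/2102 ≈ 39.925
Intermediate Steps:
v = -424 (v = (622 + (77 - 352)) - 771 = (622 - 275) - 771 = 347 - 771 = -424)
j = 1/2102 ≈ 0.00047574
F = 1594 (F = -424 - 1*(-2018) = -424 + 2018 = 1594)
√(F + j) = √(1594 + 1/2102) = √(3350589/2102) = √7042938078/2102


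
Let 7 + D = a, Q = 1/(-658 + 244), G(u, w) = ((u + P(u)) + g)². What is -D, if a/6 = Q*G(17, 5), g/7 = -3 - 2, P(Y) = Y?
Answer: 484/69 ≈ 7.0145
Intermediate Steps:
g = -35 (g = 7*(-3 - 2) = 7*(-5) = -35)
G(u, w) = (-35 + 2*u)² (G(u, w) = ((u + u) - 35)² = (2*u - 35)² = (-35 + 2*u)²)
Q = -1/414 (Q = 1/(-414) = -1/414 ≈ -0.0024155)
a = -1/69 (a = 6*(-(-35 + 2*17)²/414) = 6*(-(-35 + 34)²/414) = 6*(-1/414*(-1)²) = 6*(-1/414*1) = 6*(-1/414) = -1/69 ≈ -0.014493)
D = -484/69 (D = -7 - 1/69 = -484/69 ≈ -7.0145)
-D = -1*(-484/69) = 484/69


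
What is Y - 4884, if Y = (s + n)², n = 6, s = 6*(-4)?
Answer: -4560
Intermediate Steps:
s = -24
Y = 324 (Y = (-24 + 6)² = (-18)² = 324)
Y - 4884 = 324 - 4884 = -4560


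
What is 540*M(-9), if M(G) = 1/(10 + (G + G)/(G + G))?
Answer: 540/11 ≈ 49.091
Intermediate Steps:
M(G) = 1/11 (M(G) = 1/(10 + (2*G)/((2*G))) = 1/(10 + (2*G)*(1/(2*G))) = 1/(10 + 1) = 1/11)
540*M(-9) = 540*(1/11) = 540/11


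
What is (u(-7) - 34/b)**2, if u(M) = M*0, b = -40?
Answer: 289/400 ≈ 0.72250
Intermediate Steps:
u(M) = 0
(u(-7) - 34/b)**2 = (0 - 34/(-40))**2 = (0 - 34*(-1/40))**2 = (0 + 17/20)**2 = (17/20)**2 = 289/400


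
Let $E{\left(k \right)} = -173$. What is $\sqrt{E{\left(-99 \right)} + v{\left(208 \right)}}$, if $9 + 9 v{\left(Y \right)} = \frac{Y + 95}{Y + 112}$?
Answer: $\frac{i \sqrt{2504085}}{120} \approx 13.187 i$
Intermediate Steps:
$v{\left(Y \right)} = -1 + \frac{95 + Y}{9 \left(112 + Y\right)}$ ($v{\left(Y \right)} = -1 + \frac{\left(Y + 95\right) \frac{1}{Y + 112}}{9} = -1 + \frac{\left(95 + Y\right) \frac{1}{112 + Y}}{9} = -1 + \frac{\frac{1}{112 + Y} \left(95 + Y\right)}{9} = -1 + \frac{95 + Y}{9 \left(112 + Y\right)}$)
$\sqrt{E{\left(-99 \right)} + v{\left(208 \right)}} = \sqrt{-173 + \frac{-913 - 1664}{9 \left(112 + 208\right)}} = \sqrt{-173 + \frac{-913 - 1664}{9 \cdot 320}} = \sqrt{-173 + \frac{1}{9} \cdot \frac{1}{320} \left(-2577\right)} = \sqrt{-173 - \frac{859}{960}} = \sqrt{- \frac{166939}{960}} = \frac{i \sqrt{2504085}}{120}$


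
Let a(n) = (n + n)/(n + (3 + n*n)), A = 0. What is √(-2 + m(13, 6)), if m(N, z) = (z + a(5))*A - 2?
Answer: 2*I ≈ 2.0*I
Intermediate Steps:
a(n) = 2*n/(3 + n + n²) (a(n) = (2*n)/(n + (3 + n²)) = (2*n)/(3 + n + n²) = 2*n/(3 + n + n²))
m(N, z) = -2 (m(N, z) = (z + 2*5/(3 + 5 + 5²))*0 - 2 = (z + 2*5/(3 + 5 + 25))*0 - 2 = (z + 2*5/33)*0 - 2 = (z + 2*5*(1/33))*0 - 2 = (z + 10/33)*0 - 2 = (10/33 + z)*0 - 2 = 0 - 2 = -2)
√(-2 + m(13, 6)) = √(-2 - 2) = √(-4) = 2*I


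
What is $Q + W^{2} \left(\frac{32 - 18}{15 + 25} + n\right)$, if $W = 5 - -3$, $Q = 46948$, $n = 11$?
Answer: $\frac{238372}{5} \approx 47674.0$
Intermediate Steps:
$W = 8$ ($W = 5 + 3 = 8$)
$Q + W^{2} \left(\frac{32 - 18}{15 + 25} + n\right) = 46948 + 8^{2} \left(\frac{32 - 18}{15 + 25} + 11\right) = 46948 + 64 \left(\frac{14}{40} + 11\right) = 46948 + 64 \left(14 \cdot \frac{1}{40} + 11\right) = 46948 + 64 \left(\frac{7}{20} + 11\right) = 46948 + 64 \cdot \frac{227}{20} = 46948 + \frac{3632}{5} = \frac{238372}{5}$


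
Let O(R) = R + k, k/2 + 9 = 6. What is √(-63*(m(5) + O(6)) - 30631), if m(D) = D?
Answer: I*√30946 ≈ 175.91*I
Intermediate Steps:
k = -6 (k = -18 + 2*6 = -18 + 12 = -6)
O(R) = -6 + R (O(R) = R - 6 = -6 + R)
√(-63*(m(5) + O(6)) - 30631) = √(-63*(5 + (-6 + 6)) - 30631) = √(-63*(5 + 0) - 30631) = √(-63*5 - 30631) = √(-315 - 30631) = √(-30946) = I*√30946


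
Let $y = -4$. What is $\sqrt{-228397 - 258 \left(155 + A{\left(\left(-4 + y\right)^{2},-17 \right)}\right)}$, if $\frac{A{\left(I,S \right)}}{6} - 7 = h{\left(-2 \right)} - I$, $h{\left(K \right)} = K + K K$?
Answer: $i \sqrt{183247} \approx 428.07 i$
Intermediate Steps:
$h{\left(K \right)} = K + K^{2}$
$A{\left(I,S \right)} = 54 - 6 I$ ($A{\left(I,S \right)} = 42 + 6 \left(- 2 \left(1 - 2\right) - I\right) = 42 + 6 \left(\left(-2\right) \left(-1\right) - I\right) = 42 + 6 \left(2 - I\right) = 42 - \left(-12 + 6 I\right) = 54 - 6 I$)
$\sqrt{-228397 - 258 \left(155 + A{\left(\left(-4 + y\right)^{2},-17 \right)}\right)} = \sqrt{-228397 - 258 \left(155 + \left(54 - 6 \left(-4 - 4\right)^{2}\right)\right)} = \sqrt{-228397 - 258 \left(155 + \left(54 - 6 \left(-8\right)^{2}\right)\right)} = \sqrt{-228397 - 258 \left(155 + \left(54 - 384\right)\right)} = \sqrt{-228397 - 258 \left(155 - 330\right)} = \sqrt{-228397 - -45150} = \sqrt{-228397 + 45150} = \sqrt{-183247} = i \sqrt{183247}$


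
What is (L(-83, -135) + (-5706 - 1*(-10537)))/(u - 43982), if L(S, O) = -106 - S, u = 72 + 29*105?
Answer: -4808/40865 ≈ -0.11766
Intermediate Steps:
u = 3117 (u = 72 + 3045 = 3117)
(L(-83, -135) + (-5706 - 1*(-10537)))/(u - 43982) = ((-106 - 1*(-83)) + (-5706 - 1*(-10537)))/(3117 - 43982) = ((-106 + 83) + (-5706 + 10537))/(-40865) = (-23 + 4831)*(-1/40865) = 4808*(-1/40865) = -4808/40865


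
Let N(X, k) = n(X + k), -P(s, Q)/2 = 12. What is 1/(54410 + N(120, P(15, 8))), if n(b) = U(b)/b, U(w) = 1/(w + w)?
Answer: 18432/1002885121 ≈ 1.8379e-5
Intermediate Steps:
P(s, Q) = -24 (P(s, Q) = -2*12 = -24)
U(w) = 1/(2*w)
n(b) = 1/(2*b**2) (n(b) = (1/(2*b))/b = 1/(2*b**2))
N(X, k) = 1/(2*(X + k)**2)
1/(54410 + N(120, P(15, 8))) = 1/(54410 + 1/(2*(120 - 24)**2)) = 1/(54410 + (1/2)/96**2) = 1/(54410 + (1/2)*(1/9216)) = 1/(54410 + 1/18432) = 1/(1002885121/18432) = 18432/1002885121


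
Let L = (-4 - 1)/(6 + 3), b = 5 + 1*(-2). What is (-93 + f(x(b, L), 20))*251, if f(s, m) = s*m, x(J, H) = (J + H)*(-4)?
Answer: -651847/9 ≈ -72428.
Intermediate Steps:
b = 3 (b = 5 - 2 = 3)
L = -5/9 ≈ -0.55556
x(J, H) = -4*H - 4*J (x(J, H) = (H + J)*(-4) = -4*H - 4*J)
f(s, m) = m*s
(-93 + f(x(b, L), 20))*251 = (-93 + 20*(-4*(-5/9) - 4*3))*251 = (-93 + 20*(20/9 - 12))*251 = (-93 + 20*(-88/9))*251 = (-93 - 1760/9)*251 = -2597/9*251 = -651847/9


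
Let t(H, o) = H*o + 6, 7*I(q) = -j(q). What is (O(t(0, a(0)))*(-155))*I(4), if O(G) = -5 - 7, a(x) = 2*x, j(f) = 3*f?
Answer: -22320/7 ≈ -3188.6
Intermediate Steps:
I(q) = -3*q/7 (I(q) = (-3*q)/7 = -3*q/7)
t(H, o) = 6 + H*o
O(G) = -12
(O(t(0, a(0)))*(-155))*I(4) = (-12*(-155))*(-3/7*4) = 1860*(-12/7) = -22320/7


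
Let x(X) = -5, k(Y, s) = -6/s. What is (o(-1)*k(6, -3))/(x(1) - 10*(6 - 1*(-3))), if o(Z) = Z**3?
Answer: 2/95 ≈ 0.021053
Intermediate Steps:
(o(-1)*k(6, -3))/(x(1) - 10*(6 - 1*(-3))) = ((-1)**3*(-6/(-3)))/(-5 - 10*(6 - 1*(-3))) = (-(-6)*(-1)/3)/(-5 - 10*(6 + 3)) = (-1*2)/(-5 - 10*9) = -2/(-5 - 90) = -2/(-95) = -2*(-1/95) = 2/95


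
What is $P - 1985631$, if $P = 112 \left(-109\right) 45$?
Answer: $-2534991$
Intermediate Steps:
$P = -549360$ ($P = \left(-12208\right) 45 = -549360$)
$P - 1985631 = -549360 - 1985631 = -2534991$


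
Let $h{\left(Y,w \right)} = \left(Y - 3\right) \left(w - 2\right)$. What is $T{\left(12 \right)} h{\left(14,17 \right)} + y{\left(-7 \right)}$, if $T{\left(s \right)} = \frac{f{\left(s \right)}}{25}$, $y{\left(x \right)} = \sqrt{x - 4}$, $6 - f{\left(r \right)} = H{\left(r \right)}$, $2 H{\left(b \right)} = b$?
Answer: $i \sqrt{11} \approx 3.3166 i$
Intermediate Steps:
$H{\left(b \right)} = \frac{b}{2}$
$f{\left(r \right)} = 6 - \frac{r}{2}$
$h{\left(Y,w \right)} = \left(-3 + Y\right) \left(-2 + w\right)$
$y{\left(x \right)} = \sqrt{-4 + x}$
$T{\left(s \right)} = \frac{6}{25} - \frac{s}{50}$ ($T{\left(s \right)} = \frac{6 - \frac{s}{2}}{25} = \left(6 - \frac{s}{2}\right) \frac{1}{25} = \frac{6}{25} - \frac{s}{50}$)
$T{\left(12 \right)} h{\left(14,17 \right)} + y{\left(-7 \right)} = \left(\frac{6}{25} - \frac{6}{25}\right) \left(6 - 51 - 28 + 14 \cdot 17\right) + \sqrt{-4 - 7} = \left(\frac{6}{25} - \frac{6}{25}\right) \left(6 - 51 - 28 + 238\right) + \sqrt{-11} = 0 \cdot 165 + i \sqrt{11} = 0 + i \sqrt{11} = i \sqrt{11}$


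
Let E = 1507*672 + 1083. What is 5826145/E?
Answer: 5826145/1013787 ≈ 5.7469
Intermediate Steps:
E = 1013787 (E = 1012704 + 1083 = 1013787)
5826145/E = 5826145/1013787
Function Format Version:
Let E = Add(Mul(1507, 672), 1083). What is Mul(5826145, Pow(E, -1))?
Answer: Rational(5826145, 1013787) ≈ 5.7469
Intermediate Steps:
E = 1013787 (E = Add(1012704, 1083) = 1013787)
Mul(5826145, Pow(E, -1)) = Mul(5826145, Pow(1013787, -1)) = Mul(5826145, Rational(1, 1013787)) = Rational(5826145, 1013787)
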